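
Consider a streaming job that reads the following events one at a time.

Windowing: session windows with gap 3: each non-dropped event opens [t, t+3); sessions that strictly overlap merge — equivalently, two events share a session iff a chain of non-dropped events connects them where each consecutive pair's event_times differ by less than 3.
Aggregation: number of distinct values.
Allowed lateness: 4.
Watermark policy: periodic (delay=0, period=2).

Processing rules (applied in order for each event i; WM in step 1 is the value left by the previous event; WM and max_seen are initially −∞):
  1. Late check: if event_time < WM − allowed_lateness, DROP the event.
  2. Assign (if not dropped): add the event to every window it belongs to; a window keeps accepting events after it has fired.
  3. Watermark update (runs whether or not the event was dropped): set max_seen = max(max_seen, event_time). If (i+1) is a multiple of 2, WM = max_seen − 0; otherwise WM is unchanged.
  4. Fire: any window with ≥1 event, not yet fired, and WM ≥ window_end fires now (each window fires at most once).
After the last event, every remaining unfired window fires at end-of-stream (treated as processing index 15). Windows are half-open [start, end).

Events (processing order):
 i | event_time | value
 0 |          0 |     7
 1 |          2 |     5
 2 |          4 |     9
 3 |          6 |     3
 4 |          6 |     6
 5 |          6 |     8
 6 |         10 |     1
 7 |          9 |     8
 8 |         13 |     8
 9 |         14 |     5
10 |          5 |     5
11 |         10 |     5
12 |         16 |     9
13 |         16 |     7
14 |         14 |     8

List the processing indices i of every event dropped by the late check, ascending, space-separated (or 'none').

i=0 t=0 v=7: → [0,3); WM=−∞
i=1 t=2 v=5: → [0,5); WM=2
i=2 t=4 v=9: → [0,7); WM=2
i=3 t=6 v=3: → [0,9); WM=6
i=4 t=6 v=6: → [0,9); WM=6
i=5 t=6 v=8: → [0,9); WM=6
i=6 t=10 v=1: → [10,13); WM=6
i=7 t=9 v=8: → [9,13); WM=10
i=8 t=13 v=8: → [13,16); WM=10
i=9 t=14 v=5: → [13,17); WM=14
i=10 t=5 v=5: DROP (t<14-4); WM=14
i=11 t=10 v=5: → [9,13); WM=14
i=12 t=16 v=9: → [13,19); WM=14
i=13 t=16 v=7: → [13,19); WM=16
i=14 t=14 v=8: → [13,19); WM=16

10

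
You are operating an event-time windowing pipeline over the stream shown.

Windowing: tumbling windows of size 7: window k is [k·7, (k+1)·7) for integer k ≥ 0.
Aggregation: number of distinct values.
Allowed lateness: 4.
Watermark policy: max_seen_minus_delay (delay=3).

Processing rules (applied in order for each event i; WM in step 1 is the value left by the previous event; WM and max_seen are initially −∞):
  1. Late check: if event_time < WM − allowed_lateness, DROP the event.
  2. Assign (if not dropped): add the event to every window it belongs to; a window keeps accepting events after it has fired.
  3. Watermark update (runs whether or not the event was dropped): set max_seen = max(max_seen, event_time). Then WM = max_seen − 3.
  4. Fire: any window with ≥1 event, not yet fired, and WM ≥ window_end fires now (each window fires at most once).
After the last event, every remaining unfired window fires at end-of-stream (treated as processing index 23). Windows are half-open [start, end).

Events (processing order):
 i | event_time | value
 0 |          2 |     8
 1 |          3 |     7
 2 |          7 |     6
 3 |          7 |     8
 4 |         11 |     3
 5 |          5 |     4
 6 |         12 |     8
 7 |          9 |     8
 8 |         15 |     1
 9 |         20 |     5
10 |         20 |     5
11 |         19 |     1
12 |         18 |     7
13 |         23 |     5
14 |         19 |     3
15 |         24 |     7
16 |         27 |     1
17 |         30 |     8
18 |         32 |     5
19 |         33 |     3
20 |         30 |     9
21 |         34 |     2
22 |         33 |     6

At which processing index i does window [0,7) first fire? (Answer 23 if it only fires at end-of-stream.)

4

i=0 t=2 v=8: → [0,7); WM=-1
i=1 t=3 v=7: → [0,7); WM=0
i=2 t=7 v=6: → [7,14); WM=4
i=3 t=7 v=8: → [7,14); WM=4
i=4 t=11 v=3: → [7,14); WM=8; [0,7) fires=2
i=5 t=5 v=4: → [0,7); WM=8
i=6 t=12 v=8: → [7,14); WM=9
i=7 t=9 v=8: → [7,14); WM=9
i=8 t=15 v=1: → [14,21); WM=12
i=9 t=20 v=5: → [14,21); WM=17; [7,14) fires=3
i=10 t=20 v=5: → [14,21); WM=17
i=11 t=19 v=1: → [14,21); WM=17
i=12 t=18 v=7: → [14,21); WM=17
i=13 t=23 v=5: → [21,28); WM=20
i=14 t=19 v=3: → [14,21); WM=20
i=15 t=24 v=7: → [21,28); WM=21; [14,21) fires=4
i=16 t=27 v=1: → [21,28); WM=24
i=17 t=30 v=8: → [28,35); WM=27
i=18 t=32 v=5: → [28,35); WM=29; [21,28) fires=3
i=19 t=33 v=3: → [28,35); WM=30
i=20 t=30 v=9: → [28,35); WM=30
i=21 t=34 v=2: → [28,35); WM=31
i=22 t=33 v=6: → [28,35); WM=31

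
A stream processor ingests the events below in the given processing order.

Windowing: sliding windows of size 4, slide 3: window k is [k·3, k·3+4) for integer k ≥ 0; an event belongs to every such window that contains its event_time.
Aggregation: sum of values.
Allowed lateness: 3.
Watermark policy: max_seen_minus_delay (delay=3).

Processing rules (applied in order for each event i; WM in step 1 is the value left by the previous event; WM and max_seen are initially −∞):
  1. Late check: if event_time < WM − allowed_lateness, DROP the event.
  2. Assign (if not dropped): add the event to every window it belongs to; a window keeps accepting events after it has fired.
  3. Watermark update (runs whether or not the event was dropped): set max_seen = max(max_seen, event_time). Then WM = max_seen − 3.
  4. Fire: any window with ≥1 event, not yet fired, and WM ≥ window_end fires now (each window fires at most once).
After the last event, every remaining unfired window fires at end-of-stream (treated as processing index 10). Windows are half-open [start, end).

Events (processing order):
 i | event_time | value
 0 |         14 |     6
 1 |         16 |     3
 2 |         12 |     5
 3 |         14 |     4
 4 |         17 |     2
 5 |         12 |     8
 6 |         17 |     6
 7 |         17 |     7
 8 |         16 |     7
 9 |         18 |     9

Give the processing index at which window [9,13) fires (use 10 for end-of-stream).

i=0 t=14 v=6: → [12,16); WM=11
i=1 t=16 v=3: → [15,19); WM=13
i=2 t=12 v=5: → [12,16),[9,13); WM=13; [9,13) fires=5
i=3 t=14 v=4: → [12,16); WM=13
i=4 t=17 v=2: → [15,19); WM=14
i=5 t=12 v=8: → [12,16),[9,13); WM=14
i=6 t=17 v=6: → [15,19); WM=14
i=7 t=17 v=7: → [15,19); WM=14
i=8 t=16 v=7: → [15,19); WM=14
i=9 t=18 v=9: → [18,22),[15,19); WM=15

2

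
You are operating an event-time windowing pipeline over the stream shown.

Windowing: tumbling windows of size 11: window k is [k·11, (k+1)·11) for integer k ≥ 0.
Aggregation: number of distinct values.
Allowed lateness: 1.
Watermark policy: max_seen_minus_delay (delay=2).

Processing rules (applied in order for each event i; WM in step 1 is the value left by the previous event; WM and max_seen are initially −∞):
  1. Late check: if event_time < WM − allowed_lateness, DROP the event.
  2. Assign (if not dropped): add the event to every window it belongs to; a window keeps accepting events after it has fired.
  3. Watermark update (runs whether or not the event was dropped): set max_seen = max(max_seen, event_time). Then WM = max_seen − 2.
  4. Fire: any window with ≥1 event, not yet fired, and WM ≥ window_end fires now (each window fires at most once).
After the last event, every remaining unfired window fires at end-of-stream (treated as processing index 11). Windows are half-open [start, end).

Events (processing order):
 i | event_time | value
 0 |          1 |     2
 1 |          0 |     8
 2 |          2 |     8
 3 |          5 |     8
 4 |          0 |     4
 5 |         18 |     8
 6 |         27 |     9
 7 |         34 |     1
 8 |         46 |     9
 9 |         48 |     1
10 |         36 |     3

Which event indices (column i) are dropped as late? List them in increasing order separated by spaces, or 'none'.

i=0 t=1 v=2: → [0,11); WM=-1
i=1 t=0 v=8: → [0,11); WM=-1
i=2 t=2 v=8: → [0,11); WM=0
i=3 t=5 v=8: → [0,11); WM=3
i=4 t=0 v=4: DROP (t<3-1); WM=3
i=5 t=18 v=8: → [11,22); WM=16; [0,11) fires=2
i=6 t=27 v=9: → [22,33); WM=25; [11,22) fires=1
i=7 t=34 v=1: → [33,44); WM=32
i=8 t=46 v=9: → [44,55); WM=44; [22,33) fires=1 [33,44) fires=1
i=9 t=48 v=1: → [44,55); WM=46
i=10 t=36 v=3: DROP (t<46-1); WM=46

4 10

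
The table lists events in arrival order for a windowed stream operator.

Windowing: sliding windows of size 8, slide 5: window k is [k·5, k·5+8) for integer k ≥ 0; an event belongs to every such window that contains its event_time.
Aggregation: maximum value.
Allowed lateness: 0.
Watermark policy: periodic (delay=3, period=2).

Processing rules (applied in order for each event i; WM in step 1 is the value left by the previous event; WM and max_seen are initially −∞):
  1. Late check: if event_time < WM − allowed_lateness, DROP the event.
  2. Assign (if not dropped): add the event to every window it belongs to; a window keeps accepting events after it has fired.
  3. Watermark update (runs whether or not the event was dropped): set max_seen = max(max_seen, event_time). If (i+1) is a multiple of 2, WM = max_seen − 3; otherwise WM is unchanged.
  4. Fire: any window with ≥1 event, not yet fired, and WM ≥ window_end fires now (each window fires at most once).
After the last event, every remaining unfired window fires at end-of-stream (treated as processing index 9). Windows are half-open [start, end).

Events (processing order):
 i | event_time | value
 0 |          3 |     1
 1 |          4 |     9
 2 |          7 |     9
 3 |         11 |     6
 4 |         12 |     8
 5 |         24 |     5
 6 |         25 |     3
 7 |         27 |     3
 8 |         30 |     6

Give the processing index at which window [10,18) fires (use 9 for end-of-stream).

i=0 t=3 v=1: → [0,8); WM=−∞
i=1 t=4 v=9: → [0,8); WM=1
i=2 t=7 v=9: → [5,13),[0,8); WM=1
i=3 t=11 v=6: → [10,18),[5,13); WM=8; [0,8) fires=9
i=4 t=12 v=8: → [10,18),[5,13); WM=8
i=5 t=24 v=5: → [20,28); WM=21; [5,13) fires=9 [10,18) fires=8
i=6 t=25 v=3: → [25,33),[20,28); WM=21
i=7 t=27 v=3: → [25,33),[20,28); WM=24
i=8 t=30 v=6: → [30,38),[25,33); WM=24

5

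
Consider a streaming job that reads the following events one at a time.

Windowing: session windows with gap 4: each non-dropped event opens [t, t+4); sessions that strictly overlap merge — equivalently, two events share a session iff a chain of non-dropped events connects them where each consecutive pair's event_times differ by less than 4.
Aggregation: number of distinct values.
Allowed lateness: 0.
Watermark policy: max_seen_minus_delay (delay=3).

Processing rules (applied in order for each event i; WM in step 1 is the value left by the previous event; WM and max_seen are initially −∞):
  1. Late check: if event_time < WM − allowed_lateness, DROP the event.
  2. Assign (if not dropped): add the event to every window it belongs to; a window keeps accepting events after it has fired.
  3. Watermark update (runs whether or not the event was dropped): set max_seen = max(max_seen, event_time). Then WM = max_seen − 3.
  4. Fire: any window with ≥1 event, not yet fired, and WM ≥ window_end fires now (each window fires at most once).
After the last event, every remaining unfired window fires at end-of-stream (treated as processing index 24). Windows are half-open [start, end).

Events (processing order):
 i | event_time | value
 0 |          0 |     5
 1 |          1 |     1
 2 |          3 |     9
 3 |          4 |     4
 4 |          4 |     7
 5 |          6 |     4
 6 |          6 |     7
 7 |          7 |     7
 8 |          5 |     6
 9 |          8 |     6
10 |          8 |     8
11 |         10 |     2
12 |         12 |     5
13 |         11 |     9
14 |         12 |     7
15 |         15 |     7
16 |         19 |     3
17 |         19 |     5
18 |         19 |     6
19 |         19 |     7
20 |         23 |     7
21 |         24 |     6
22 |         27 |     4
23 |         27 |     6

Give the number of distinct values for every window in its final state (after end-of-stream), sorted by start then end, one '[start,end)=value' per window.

i=0 t=0 v=5: → [0,4); WM=-3
i=1 t=1 v=1: → [0,5); WM=-2
i=2 t=3 v=9: → [0,7); WM=0
i=3 t=4 v=4: → [0,8); WM=1
i=4 t=4 v=7: → [0,8); WM=1
i=5 t=6 v=4: → [0,10); WM=3
i=6 t=6 v=7: → [0,10); WM=3
i=7 t=7 v=7: → [0,11); WM=4
i=8 t=5 v=6: → [0,11); WM=4
i=9 t=8 v=6: → [0,12); WM=5
i=10 t=8 v=8: → [0,12); WM=5
i=11 t=10 v=2: → [0,14); WM=7
i=12 t=12 v=5: → [0,16); WM=9
i=13 t=11 v=9: → [0,16); WM=9
i=14 t=12 v=7: → [0,16); WM=9
i=15 t=15 v=7: → [0,19); WM=12
i=16 t=19 v=3: → [19,23); WM=16
i=17 t=19 v=5: → [19,23); WM=16
i=18 t=19 v=6: → [19,23); WM=16
i=19 t=19 v=7: → [19,23); WM=16
i=20 t=23 v=7: → [23,27); WM=20
i=21 t=24 v=6: → [23,28); WM=21
i=22 t=27 v=4: → [23,31); WM=24
i=23 t=27 v=6: → [23,31); WM=24

[0,19)=8 [19,23)=4 [23,31)=3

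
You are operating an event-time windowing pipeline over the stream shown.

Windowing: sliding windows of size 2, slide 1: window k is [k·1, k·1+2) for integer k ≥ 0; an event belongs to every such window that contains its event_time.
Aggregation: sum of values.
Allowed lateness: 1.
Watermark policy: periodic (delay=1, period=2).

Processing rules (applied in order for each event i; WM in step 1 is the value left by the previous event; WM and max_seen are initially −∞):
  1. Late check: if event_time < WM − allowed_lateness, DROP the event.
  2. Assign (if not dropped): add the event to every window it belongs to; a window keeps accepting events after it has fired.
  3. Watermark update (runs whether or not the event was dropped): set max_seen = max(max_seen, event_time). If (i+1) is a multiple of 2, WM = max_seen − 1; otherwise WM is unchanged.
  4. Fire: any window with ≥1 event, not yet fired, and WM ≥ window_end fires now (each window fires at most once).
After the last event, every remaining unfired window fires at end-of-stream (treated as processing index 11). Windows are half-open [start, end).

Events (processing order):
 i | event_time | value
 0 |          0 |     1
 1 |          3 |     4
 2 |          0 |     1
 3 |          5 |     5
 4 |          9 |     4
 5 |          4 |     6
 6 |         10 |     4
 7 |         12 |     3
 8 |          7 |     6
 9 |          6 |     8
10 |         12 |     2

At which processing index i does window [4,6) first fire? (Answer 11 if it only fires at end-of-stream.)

i=0 t=0 v=1: → [0,2); WM=−∞
i=1 t=3 v=4: → [3,5),[2,4); WM=2; [0,2) fires=1
i=2 t=0 v=1: DROP (t<2-1); WM=2
i=3 t=5 v=5: → [5,7),[4,6); WM=4; [2,4) fires=4
i=4 t=9 v=4: → [9,11),[8,10); WM=4
i=5 t=4 v=6: → [4,6),[3,5); WM=8; [3,5) fires=10 [4,6) fires=11 [5,7) fires=5
i=6 t=10 v=4: → [10,12),[9,11); WM=8
i=7 t=12 v=3: → [12,14),[11,13); WM=11; [8,10) fires=4 [9,11) fires=8
i=8 t=7 v=6: DROP (t<11-1); WM=11
i=9 t=6 v=8: DROP (t<11-1); WM=11
i=10 t=12 v=2: → [12,14),[11,13); WM=11

5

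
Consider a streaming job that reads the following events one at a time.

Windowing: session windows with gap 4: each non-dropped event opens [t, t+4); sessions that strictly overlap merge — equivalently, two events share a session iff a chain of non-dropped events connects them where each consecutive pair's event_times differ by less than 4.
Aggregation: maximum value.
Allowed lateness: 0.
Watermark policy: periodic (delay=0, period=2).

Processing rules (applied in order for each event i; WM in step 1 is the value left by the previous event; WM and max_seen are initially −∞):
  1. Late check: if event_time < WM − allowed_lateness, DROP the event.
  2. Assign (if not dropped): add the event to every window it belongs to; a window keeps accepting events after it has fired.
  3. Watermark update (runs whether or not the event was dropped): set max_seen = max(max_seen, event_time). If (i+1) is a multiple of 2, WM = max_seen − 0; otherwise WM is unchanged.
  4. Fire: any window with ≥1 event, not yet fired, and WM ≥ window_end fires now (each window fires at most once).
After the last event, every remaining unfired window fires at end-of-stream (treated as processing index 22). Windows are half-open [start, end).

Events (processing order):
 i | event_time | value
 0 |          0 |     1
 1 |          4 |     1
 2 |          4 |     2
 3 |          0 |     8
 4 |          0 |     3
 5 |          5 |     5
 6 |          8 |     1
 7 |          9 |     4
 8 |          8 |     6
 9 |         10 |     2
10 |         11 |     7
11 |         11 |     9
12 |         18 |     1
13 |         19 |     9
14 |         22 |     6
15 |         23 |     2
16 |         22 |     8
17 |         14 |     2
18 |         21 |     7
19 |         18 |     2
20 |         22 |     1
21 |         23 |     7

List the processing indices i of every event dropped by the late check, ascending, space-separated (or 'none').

i=0 t=0 v=1: → [0,4); WM=−∞
i=1 t=4 v=1: → [4,8); WM=4
i=2 t=4 v=2: → [4,8); WM=4
i=3 t=0 v=8: DROP (t<4-0); WM=4
i=4 t=0 v=3: DROP (t<4-0); WM=4
i=5 t=5 v=5: → [4,9); WM=5
i=6 t=8 v=1: → [4,12); WM=5
i=7 t=9 v=4: → [4,13); WM=9
i=8 t=8 v=6: DROP (t<9-0); WM=9
i=9 t=10 v=2: → [4,14); WM=10
i=10 t=11 v=7: → [4,15); WM=10
i=11 t=11 v=9: → [4,15); WM=11
i=12 t=18 v=1: → [18,22); WM=11
i=13 t=19 v=9: → [18,23); WM=19
i=14 t=22 v=6: → [18,26); WM=19
i=15 t=23 v=2: → [18,27); WM=23
i=16 t=22 v=8: DROP (t<23-0); WM=23
i=17 t=14 v=2: DROP (t<23-0); WM=23
i=18 t=21 v=7: DROP (t<23-0); WM=23
i=19 t=18 v=2: DROP (t<23-0); WM=23
i=20 t=22 v=1: DROP (t<23-0); WM=23
i=21 t=23 v=7: → [18,27); WM=23

3 4 8 16 17 18 19 20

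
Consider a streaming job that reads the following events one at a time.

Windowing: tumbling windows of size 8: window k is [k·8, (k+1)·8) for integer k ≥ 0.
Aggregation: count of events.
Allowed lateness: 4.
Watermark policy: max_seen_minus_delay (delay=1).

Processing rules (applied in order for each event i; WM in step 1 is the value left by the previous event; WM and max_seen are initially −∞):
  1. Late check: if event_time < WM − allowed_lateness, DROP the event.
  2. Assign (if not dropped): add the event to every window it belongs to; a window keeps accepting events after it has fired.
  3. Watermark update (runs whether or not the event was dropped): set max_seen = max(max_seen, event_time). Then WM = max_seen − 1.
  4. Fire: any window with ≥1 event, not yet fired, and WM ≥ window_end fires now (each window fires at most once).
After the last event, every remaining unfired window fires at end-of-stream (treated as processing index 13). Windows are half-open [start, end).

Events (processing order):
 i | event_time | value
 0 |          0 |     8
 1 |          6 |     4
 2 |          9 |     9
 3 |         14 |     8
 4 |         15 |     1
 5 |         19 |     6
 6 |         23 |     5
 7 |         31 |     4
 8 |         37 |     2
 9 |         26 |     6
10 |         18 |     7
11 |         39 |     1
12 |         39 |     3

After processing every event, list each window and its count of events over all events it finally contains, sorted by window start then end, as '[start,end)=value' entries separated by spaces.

[0,8)=2 [8,16)=3 [16,24)=2 [24,32)=1 [32,40)=3

i=0 t=0 v=8: → [0,8); WM=-1
i=1 t=6 v=4: → [0,8); WM=5
i=2 t=9 v=9: → [8,16); WM=8; [0,8) fires=2
i=3 t=14 v=8: → [8,16); WM=13
i=4 t=15 v=1: → [8,16); WM=14
i=5 t=19 v=6: → [16,24); WM=18; [8,16) fires=3
i=6 t=23 v=5: → [16,24); WM=22
i=7 t=31 v=4: → [24,32); WM=30; [16,24) fires=2
i=8 t=37 v=2: → [32,40); WM=36; [24,32) fires=1
i=9 t=26 v=6: DROP (t<36-4); WM=36
i=10 t=18 v=7: DROP (t<36-4); WM=36
i=11 t=39 v=1: → [32,40); WM=38
i=12 t=39 v=3: → [32,40); WM=38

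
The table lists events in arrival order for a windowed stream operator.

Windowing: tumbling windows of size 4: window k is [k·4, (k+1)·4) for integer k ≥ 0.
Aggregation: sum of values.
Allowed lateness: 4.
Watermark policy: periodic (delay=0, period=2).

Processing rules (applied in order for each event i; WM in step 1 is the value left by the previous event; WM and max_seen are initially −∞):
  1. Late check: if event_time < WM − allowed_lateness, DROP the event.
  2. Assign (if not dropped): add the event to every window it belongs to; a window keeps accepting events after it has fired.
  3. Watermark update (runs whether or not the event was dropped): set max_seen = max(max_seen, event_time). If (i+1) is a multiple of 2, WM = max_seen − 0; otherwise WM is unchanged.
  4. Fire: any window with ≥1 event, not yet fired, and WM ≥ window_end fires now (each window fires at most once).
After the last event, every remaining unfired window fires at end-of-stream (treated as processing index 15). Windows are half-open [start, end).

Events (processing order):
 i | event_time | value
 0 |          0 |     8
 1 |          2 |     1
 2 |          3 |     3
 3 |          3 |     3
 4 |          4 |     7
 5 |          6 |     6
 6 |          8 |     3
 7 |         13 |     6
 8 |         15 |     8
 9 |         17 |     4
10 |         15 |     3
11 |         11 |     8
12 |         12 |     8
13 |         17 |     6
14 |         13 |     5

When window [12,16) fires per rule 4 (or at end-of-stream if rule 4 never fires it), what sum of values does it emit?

14

i=0 t=0 v=8: → [0,4); WM=−∞
i=1 t=2 v=1: → [0,4); WM=2
i=2 t=3 v=3: → [0,4); WM=2
i=3 t=3 v=3: → [0,4); WM=3
i=4 t=4 v=7: → [4,8); WM=3
i=5 t=6 v=6: → [4,8); WM=6; [0,4) fires=15
i=6 t=8 v=3: → [8,12); WM=6
i=7 t=13 v=6: → [12,16); WM=13; [4,8) fires=13 [8,12) fires=3
i=8 t=15 v=8: → [12,16); WM=13
i=9 t=17 v=4: → [16,20); WM=17; [12,16) fires=14
i=10 t=15 v=3: → [12,16); WM=17
i=11 t=11 v=8: DROP (t<17-4); WM=17
i=12 t=12 v=8: DROP (t<17-4); WM=17
i=13 t=17 v=6: → [16,20); WM=17
i=14 t=13 v=5: → [12,16); WM=17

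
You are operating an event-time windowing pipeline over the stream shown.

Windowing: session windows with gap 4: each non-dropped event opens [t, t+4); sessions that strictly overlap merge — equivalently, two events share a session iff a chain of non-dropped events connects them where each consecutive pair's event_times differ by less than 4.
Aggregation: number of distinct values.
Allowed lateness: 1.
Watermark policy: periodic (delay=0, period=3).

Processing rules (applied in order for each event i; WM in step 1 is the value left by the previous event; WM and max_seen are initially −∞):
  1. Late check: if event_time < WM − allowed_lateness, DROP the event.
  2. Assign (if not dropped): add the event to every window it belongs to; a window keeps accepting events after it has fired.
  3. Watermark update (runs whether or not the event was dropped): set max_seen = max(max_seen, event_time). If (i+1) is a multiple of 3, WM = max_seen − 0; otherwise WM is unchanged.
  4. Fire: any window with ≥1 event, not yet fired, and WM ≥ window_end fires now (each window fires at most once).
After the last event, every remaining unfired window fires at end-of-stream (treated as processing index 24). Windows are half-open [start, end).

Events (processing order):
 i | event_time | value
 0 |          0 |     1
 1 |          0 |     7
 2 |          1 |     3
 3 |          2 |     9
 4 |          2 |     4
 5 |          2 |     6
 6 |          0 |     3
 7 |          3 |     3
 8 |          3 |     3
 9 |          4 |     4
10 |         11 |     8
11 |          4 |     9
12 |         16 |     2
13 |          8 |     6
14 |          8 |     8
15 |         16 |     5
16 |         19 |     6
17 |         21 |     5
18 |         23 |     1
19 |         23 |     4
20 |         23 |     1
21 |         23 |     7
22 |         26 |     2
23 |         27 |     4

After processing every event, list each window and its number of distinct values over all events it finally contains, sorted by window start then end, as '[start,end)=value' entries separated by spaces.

i=0 t=0 v=1: → [0,4); WM=−∞
i=1 t=0 v=7: → [0,4); WM=−∞
i=2 t=1 v=3: → [0,5); WM=1
i=3 t=2 v=9: → [0,6); WM=1
i=4 t=2 v=4: → [0,6); WM=1
i=5 t=2 v=6: → [0,6); WM=2
i=6 t=0 v=3: DROP (t<2-1); WM=2
i=7 t=3 v=3: → [0,7); WM=2
i=8 t=3 v=3: → [0,7); WM=3
i=9 t=4 v=4: → [0,8); WM=3
i=10 t=11 v=8: → [11,15); WM=3
i=11 t=4 v=9: → [0,8); WM=11
i=12 t=16 v=2: → [16,20); WM=11
i=13 t=8 v=6: DROP (t<11-1); WM=11
i=14 t=8 v=8: DROP (t<11-1); WM=16
i=15 t=16 v=5: → [16,20); WM=16
i=16 t=19 v=6: → [16,23); WM=16
i=17 t=21 v=5: → [16,25); WM=21
i=18 t=23 v=1: → [16,27); WM=21
i=19 t=23 v=4: → [16,27); WM=21
i=20 t=23 v=1: → [16,27); WM=23
i=21 t=23 v=7: → [16,27); WM=23
i=22 t=26 v=2: → [16,30); WM=23
i=23 t=27 v=4: → [16,31); WM=27

[0,8)=6 [11,15)=1 [16,31)=6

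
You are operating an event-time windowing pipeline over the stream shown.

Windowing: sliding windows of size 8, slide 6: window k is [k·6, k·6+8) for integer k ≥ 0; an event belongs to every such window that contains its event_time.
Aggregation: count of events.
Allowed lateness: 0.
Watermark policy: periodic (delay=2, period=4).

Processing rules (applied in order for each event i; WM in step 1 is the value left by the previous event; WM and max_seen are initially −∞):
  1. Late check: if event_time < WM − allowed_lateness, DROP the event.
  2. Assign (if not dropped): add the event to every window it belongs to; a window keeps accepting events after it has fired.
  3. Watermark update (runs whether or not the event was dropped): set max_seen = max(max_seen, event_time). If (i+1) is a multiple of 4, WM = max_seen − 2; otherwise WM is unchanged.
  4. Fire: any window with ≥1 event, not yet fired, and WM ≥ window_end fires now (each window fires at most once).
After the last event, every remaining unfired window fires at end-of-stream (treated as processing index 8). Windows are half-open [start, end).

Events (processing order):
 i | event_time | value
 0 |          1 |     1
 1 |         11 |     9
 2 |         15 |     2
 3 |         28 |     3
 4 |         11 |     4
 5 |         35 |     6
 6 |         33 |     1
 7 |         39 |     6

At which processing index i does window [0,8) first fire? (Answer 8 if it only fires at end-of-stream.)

i=0 t=1 v=1: → [0,8); WM=−∞
i=1 t=11 v=9: → [6,14); WM=−∞
i=2 t=15 v=2: → [12,20); WM=−∞
i=3 t=28 v=3: → [24,32); WM=26; [0,8) fires=1 [6,14) fires=1 [12,20) fires=1
i=4 t=11 v=4: DROP (t<26-0); WM=26
i=5 t=35 v=6: → [30,38); WM=26
i=6 t=33 v=1: → [30,38); WM=26
i=7 t=39 v=6: → [36,44); WM=37; [24,32) fires=1

3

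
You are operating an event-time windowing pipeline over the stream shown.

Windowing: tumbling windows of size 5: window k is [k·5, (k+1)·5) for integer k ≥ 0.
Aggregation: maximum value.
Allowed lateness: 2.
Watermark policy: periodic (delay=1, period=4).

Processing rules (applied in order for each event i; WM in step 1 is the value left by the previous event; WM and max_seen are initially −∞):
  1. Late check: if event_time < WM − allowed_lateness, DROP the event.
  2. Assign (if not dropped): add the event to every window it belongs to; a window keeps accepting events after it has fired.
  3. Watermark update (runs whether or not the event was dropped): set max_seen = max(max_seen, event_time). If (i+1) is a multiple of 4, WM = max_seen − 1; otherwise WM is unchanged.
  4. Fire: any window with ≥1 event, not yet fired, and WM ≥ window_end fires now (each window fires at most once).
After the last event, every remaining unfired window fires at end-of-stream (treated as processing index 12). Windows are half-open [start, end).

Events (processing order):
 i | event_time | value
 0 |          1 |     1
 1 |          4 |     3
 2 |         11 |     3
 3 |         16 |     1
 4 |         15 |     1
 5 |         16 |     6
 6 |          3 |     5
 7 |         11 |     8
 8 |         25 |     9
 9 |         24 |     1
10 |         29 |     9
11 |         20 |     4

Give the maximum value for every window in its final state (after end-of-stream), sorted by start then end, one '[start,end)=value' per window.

i=0 t=1 v=1: → [0,5); WM=−∞
i=1 t=4 v=3: → [0,5); WM=−∞
i=2 t=11 v=3: → [10,15); WM=−∞
i=3 t=16 v=1: → [15,20); WM=15; [0,5) fires=3 [10,15) fires=3
i=4 t=15 v=1: → [15,20); WM=15
i=5 t=16 v=6: → [15,20); WM=15
i=6 t=3 v=5: DROP (t<15-2); WM=15
i=7 t=11 v=8: DROP (t<15-2); WM=15
i=8 t=25 v=9: → [25,30); WM=15
i=9 t=24 v=1: → [20,25); WM=15
i=10 t=29 v=9: → [25,30); WM=15
i=11 t=20 v=4: → [20,25); WM=28; [15,20) fires=6 [20,25) fires=4

[0,5)=3 [10,15)=3 [15,20)=6 [20,25)=4 [25,30)=9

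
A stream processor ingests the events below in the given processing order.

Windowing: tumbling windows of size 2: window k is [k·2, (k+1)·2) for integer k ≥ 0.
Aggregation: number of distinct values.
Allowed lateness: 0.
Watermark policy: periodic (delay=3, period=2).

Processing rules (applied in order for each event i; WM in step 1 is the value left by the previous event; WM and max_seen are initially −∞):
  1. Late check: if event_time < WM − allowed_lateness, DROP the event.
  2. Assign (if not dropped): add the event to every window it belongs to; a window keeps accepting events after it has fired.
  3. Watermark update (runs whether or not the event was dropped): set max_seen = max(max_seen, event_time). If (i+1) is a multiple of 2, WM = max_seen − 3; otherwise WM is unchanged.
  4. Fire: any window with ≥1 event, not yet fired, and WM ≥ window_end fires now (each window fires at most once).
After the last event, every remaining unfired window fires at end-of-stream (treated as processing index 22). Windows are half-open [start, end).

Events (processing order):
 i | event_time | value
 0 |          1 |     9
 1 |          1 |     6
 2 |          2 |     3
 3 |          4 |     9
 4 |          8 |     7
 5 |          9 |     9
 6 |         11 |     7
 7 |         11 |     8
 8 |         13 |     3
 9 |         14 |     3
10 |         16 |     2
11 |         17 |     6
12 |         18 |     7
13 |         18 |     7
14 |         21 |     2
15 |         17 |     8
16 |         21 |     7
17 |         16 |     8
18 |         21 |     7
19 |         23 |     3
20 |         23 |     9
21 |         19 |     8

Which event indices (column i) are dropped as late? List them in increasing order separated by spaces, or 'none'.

i=0 t=1 v=9: → [0,2); WM=−∞
i=1 t=1 v=6: → [0,2); WM=-2
i=2 t=2 v=3: → [2,4); WM=-2
i=3 t=4 v=9: → [4,6); WM=1
i=4 t=8 v=7: → [8,10); WM=1
i=5 t=9 v=9: → [8,10); WM=6; [0,2) fires=2 [2,4) fires=1 [4,6) fires=1
i=6 t=11 v=7: → [10,12); WM=6
i=7 t=11 v=8: → [10,12); WM=8
i=8 t=13 v=3: → [12,14); WM=8
i=9 t=14 v=3: → [14,16); WM=11; [8,10) fires=2
i=10 t=16 v=2: → [16,18); WM=11
i=11 t=17 v=6: → [16,18); WM=14; [10,12) fires=2 [12,14) fires=1
i=12 t=18 v=7: → [18,20); WM=14
i=13 t=18 v=7: → [18,20); WM=15
i=14 t=21 v=2: → [20,22); WM=15
i=15 t=17 v=8: → [16,18); WM=18; [14,16) fires=1 [16,18) fires=3
i=16 t=21 v=7: → [20,22); WM=18
i=17 t=16 v=8: DROP (t<18-0); WM=18
i=18 t=21 v=7: → [20,22); WM=18
i=19 t=23 v=3: → [22,24); WM=20; [18,20) fires=1
i=20 t=23 v=9: → [22,24); WM=20
i=21 t=19 v=8: DROP (t<20-0); WM=20

17 21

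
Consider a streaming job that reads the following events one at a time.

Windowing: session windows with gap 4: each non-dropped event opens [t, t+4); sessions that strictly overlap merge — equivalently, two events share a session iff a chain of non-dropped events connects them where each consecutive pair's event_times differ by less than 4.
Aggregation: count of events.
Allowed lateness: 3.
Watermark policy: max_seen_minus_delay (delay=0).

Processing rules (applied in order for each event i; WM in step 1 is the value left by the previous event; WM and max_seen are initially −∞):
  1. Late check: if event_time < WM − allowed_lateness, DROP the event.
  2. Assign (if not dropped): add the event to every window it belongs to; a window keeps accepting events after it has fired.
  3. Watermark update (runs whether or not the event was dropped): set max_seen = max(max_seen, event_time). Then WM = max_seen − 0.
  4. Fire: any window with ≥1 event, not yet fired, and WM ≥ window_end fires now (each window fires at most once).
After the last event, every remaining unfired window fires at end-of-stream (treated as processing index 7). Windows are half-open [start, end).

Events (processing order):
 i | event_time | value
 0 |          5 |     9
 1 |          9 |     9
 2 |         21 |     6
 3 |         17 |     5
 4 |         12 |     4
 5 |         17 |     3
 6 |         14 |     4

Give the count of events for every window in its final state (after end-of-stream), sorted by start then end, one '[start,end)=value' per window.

i=0 t=5 v=9: → [5,9); WM=5
i=1 t=9 v=9: → [9,13); WM=9
i=2 t=21 v=6: → [21,25); WM=21
i=3 t=17 v=5: DROP (t<21-3); WM=21
i=4 t=12 v=4: DROP (t<21-3); WM=21
i=5 t=17 v=3: DROP (t<21-3); WM=21
i=6 t=14 v=4: DROP (t<21-3); WM=21

[5,9)=1 [9,13)=1 [21,25)=1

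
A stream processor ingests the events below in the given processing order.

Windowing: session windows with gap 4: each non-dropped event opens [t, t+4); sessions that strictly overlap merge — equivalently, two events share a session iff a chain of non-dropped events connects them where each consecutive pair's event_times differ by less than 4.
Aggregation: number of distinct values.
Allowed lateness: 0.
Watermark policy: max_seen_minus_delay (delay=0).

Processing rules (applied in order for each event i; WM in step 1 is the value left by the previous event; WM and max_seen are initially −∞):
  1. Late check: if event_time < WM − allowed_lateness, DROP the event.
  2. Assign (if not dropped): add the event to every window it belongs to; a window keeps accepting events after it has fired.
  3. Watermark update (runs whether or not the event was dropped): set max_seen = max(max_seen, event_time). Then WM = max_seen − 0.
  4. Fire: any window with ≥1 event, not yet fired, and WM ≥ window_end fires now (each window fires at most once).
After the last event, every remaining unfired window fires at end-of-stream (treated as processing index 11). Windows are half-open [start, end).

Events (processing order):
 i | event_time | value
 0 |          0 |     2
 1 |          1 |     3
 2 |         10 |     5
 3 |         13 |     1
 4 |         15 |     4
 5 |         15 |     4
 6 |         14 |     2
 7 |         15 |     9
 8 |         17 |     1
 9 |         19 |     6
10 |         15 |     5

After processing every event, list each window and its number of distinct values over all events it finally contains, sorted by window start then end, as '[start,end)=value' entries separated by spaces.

[0,5)=2 [10,23)=5

i=0 t=0 v=2: → [0,4); WM=0
i=1 t=1 v=3: → [0,5); WM=1
i=2 t=10 v=5: → [10,14); WM=10
i=3 t=13 v=1: → [10,17); WM=13
i=4 t=15 v=4: → [10,19); WM=15
i=5 t=15 v=4: → [10,19); WM=15
i=6 t=14 v=2: DROP (t<15-0); WM=15
i=7 t=15 v=9: → [10,19); WM=15
i=8 t=17 v=1: → [10,21); WM=17
i=9 t=19 v=6: → [10,23); WM=19
i=10 t=15 v=5: DROP (t<19-0); WM=19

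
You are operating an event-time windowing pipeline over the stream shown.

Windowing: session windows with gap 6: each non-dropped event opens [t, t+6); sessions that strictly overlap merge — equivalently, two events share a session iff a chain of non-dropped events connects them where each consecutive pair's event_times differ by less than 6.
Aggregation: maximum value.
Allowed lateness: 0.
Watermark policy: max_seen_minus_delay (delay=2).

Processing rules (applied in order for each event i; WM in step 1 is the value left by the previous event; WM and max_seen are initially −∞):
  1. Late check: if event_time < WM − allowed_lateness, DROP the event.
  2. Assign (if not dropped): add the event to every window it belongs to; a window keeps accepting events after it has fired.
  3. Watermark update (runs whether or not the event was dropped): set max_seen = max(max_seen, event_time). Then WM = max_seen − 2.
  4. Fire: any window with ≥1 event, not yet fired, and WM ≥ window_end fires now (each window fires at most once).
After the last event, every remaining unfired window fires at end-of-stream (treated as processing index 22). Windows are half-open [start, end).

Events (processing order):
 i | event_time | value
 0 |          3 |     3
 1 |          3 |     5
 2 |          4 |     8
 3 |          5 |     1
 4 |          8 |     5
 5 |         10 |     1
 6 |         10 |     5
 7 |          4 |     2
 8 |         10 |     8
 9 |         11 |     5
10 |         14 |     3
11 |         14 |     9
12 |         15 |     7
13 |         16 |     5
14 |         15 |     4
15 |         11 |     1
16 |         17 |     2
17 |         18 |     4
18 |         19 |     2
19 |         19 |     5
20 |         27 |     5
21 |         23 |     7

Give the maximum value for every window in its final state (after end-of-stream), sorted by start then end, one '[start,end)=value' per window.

[3,25)=9 [27,33)=5

i=0 t=3 v=3: → [3,9); WM=1
i=1 t=3 v=5: → [3,9); WM=1
i=2 t=4 v=8: → [3,10); WM=2
i=3 t=5 v=1: → [3,11); WM=3
i=4 t=8 v=5: → [3,14); WM=6
i=5 t=10 v=1: → [3,16); WM=8
i=6 t=10 v=5: → [3,16); WM=8
i=7 t=4 v=2: DROP (t<8-0); WM=8
i=8 t=10 v=8: → [3,16); WM=8
i=9 t=11 v=5: → [3,17); WM=9
i=10 t=14 v=3: → [3,20); WM=12
i=11 t=14 v=9: → [3,20); WM=12
i=12 t=15 v=7: → [3,21); WM=13
i=13 t=16 v=5: → [3,22); WM=14
i=14 t=15 v=4: → [3,22); WM=14
i=15 t=11 v=1: DROP (t<14-0); WM=14
i=16 t=17 v=2: → [3,23); WM=15
i=17 t=18 v=4: → [3,24); WM=16
i=18 t=19 v=2: → [3,25); WM=17
i=19 t=19 v=5: → [3,25); WM=17
i=20 t=27 v=5: → [27,33); WM=25
i=21 t=23 v=7: DROP (t<25-0); WM=25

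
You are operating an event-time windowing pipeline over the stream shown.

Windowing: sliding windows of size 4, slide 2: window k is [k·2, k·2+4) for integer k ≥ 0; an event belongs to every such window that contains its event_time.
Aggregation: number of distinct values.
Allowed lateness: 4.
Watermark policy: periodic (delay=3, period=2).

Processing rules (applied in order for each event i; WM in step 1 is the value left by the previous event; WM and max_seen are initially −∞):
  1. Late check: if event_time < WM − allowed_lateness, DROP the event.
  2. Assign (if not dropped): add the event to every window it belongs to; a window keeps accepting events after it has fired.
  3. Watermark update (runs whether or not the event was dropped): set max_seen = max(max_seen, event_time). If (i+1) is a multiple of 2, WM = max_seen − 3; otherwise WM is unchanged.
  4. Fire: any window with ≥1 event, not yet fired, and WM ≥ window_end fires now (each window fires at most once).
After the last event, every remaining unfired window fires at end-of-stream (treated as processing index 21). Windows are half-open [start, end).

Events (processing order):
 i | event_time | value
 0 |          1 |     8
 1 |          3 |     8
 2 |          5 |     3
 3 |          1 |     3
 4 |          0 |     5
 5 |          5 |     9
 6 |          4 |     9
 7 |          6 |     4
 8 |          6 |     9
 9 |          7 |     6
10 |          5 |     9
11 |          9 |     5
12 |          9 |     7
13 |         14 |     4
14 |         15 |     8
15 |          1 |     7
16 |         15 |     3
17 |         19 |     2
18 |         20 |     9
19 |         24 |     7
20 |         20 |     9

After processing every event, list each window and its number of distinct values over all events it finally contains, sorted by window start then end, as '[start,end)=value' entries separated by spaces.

i=0 t=1 v=8: → [0,4); WM=−∞
i=1 t=3 v=8: → [2,6),[0,4); WM=0
i=2 t=5 v=3: → [4,8),[2,6); WM=0
i=3 t=1 v=3: → [0,4); WM=2
i=4 t=0 v=5: → [0,4); WM=2
i=5 t=5 v=9: → [4,8),[2,6); WM=2
i=6 t=4 v=9: → [4,8),[2,6); WM=2
i=7 t=6 v=4: → [6,10),[4,8); WM=3
i=8 t=6 v=9: → [6,10),[4,8); WM=3
i=9 t=7 v=6: → [6,10),[4,8); WM=4; [0,4) fires=3
i=10 t=5 v=9: → [4,8),[2,6); WM=4
i=11 t=9 v=5: → [8,12),[6,10); WM=6; [2,6) fires=3
i=12 t=9 v=7: → [8,12),[6,10); WM=6
i=13 t=14 v=4: → [14,18),[12,16); WM=11; [4,8) fires=4 [6,10) fires=5
i=14 t=15 v=8: → [14,18),[12,16); WM=11
i=15 t=1 v=7: DROP (t<11-4); WM=12; [8,12) fires=2
i=16 t=15 v=3: → [14,18),[12,16); WM=12
i=17 t=19 v=2: → [18,22),[16,20); WM=16; [12,16) fires=3
i=18 t=20 v=9: → [20,24),[18,22); WM=16
i=19 t=24 v=7: → [24,28),[22,26); WM=21; [14,18) fires=3 [16,20) fires=1
i=20 t=20 v=9: → [20,24),[18,22); WM=21

[0,4)=3 [2,6)=3 [4,8)=4 [6,10)=5 [8,12)=2 [12,16)=3 [14,18)=3 [16,20)=1 [18,22)=2 [20,24)=1 [22,26)=1 [24,28)=1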